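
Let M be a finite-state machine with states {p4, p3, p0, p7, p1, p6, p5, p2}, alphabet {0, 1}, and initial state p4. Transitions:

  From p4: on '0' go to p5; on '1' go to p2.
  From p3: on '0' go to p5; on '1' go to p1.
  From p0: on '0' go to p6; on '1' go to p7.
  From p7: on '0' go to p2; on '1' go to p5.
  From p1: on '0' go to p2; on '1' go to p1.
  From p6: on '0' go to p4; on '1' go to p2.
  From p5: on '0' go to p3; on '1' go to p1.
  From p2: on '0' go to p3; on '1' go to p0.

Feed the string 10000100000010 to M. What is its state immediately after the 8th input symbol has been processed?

p3

p4 → p2 → p3 → p5 → p3 → p5 → p1 → p2 → p3
After 8 symbols: p3.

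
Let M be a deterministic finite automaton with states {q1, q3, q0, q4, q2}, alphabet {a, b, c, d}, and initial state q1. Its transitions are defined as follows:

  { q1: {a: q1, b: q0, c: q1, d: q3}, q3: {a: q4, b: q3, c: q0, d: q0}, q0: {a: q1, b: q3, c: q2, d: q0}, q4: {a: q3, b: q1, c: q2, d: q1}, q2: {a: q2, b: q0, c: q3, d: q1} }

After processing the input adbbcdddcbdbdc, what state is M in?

Trace: q1 -a-> q1 -d-> q3 -b-> q3 -b-> q3 -c-> q0 -d-> q0 -d-> q0 -d-> q0 -c-> q2 -b-> q0 -d-> q0 -b-> q3 -d-> q0 -c-> q2

q2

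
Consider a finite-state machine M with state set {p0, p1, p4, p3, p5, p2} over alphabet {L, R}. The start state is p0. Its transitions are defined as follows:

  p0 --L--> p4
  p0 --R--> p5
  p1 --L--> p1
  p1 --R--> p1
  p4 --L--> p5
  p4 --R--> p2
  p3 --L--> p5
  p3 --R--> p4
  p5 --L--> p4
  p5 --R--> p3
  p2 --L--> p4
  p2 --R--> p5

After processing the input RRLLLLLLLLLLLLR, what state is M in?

p2

start at p0
read 'R': p0 → p5
read 'R': p5 → p3
read 'L': p3 → p5
read 'L': p5 → p4
read 'L': p4 → p5
read 'L': p5 → p4
read 'L': p4 → p5
read 'L': p5 → p4
read 'L': p4 → p5
read 'L': p5 → p4
read 'L': p4 → p5
read 'L': p5 → p4
read 'L': p4 → p5
read 'L': p5 → p4
read 'R': p4 → p2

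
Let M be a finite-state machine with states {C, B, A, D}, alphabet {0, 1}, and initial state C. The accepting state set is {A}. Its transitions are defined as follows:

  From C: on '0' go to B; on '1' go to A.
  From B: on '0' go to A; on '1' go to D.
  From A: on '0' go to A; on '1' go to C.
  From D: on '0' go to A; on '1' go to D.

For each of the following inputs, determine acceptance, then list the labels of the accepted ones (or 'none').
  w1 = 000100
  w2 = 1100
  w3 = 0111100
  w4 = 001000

w1:
  start at C
  read '0': C → B
  read '0': B → A
  read '0': A → A
  read '1': A → C
  read '0': C → B
  read '0': B → A
  end A, accepted
w2:
  start at C
  read '1': C → A
  read '1': A → C
  read '0': C → B
  read '0': B → A
  end A, accepted
w3:
  start at C
  read '0': C → B
  read '1': B → D
  read '1': D → D
  read '1': D → D
  read '1': D → D
  read '0': D → A
  read '0': A → A
  end A, accepted
w4:
  start at C
  read '0': C → B
  read '0': B → A
  read '1': A → C
  read '0': C → B
  read '0': B → A
  read '0': A → A
  end A, accepted

w1, w2, w3, w4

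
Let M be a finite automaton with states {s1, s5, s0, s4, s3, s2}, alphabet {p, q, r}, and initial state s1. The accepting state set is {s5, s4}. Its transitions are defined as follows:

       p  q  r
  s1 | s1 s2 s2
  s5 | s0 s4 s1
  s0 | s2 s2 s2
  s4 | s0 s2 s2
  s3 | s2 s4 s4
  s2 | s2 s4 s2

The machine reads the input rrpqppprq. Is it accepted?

Yes

s1 → s2 → s2 → s2 → s4 → s0 → s2 → s2 → s2 → s4
End state s4 is accepting.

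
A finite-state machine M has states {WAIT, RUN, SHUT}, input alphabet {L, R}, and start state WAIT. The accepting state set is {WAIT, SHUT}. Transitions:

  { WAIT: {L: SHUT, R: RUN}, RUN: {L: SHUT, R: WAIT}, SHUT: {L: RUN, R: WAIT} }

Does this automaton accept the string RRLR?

Yes

Trace: WAIT -R-> RUN -R-> WAIT -L-> SHUT -R-> WAIT
End state WAIT is accepting.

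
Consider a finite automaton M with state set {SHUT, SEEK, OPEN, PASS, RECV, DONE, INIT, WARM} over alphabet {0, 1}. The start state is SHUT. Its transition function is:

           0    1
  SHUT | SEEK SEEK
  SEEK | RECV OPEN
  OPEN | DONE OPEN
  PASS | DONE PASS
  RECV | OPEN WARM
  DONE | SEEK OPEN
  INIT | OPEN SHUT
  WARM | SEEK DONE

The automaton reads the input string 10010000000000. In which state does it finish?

SHUT → SEEK → RECV → OPEN → OPEN → DONE → SEEK → RECV → OPEN → DONE → SEEK → RECV → OPEN → DONE → SEEK

SEEK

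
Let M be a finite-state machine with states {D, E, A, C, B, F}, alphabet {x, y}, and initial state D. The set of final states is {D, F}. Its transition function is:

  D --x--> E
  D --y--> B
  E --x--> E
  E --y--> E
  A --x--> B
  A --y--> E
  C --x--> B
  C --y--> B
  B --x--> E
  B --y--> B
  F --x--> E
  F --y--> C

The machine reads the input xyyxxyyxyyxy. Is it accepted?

No

Trace: D -x-> E -y-> E -y-> E -x-> E -x-> E -y-> E -y-> E -x-> E -y-> E -y-> E -x-> E -y-> E
End state E is not accepting.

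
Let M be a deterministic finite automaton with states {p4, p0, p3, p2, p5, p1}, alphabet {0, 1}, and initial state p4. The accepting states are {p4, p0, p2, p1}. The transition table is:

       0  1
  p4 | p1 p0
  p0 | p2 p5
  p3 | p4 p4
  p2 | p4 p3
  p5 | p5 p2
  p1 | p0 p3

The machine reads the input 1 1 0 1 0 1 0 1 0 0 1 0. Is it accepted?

start at p4
read '1': p4 → p0
read '1': p0 → p5
read '0': p5 → p5
read '1': p5 → p2
read '0': p2 → p4
read '1': p4 → p0
read '0': p0 → p2
read '1': p2 → p3
read '0': p3 → p4
read '0': p4 → p1
read '1': p1 → p3
read '0': p3 → p4
End state p4 is accepting.

Yes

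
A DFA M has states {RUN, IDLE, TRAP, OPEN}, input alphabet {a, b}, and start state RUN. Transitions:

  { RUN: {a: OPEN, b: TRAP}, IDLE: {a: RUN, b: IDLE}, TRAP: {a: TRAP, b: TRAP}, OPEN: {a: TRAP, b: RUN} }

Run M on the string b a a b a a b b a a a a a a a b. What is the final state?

TRAP

RUN → TRAP → TRAP → TRAP → TRAP → TRAP → TRAP → TRAP → TRAP → TRAP → TRAP → TRAP → TRAP → TRAP → TRAP → TRAP → TRAP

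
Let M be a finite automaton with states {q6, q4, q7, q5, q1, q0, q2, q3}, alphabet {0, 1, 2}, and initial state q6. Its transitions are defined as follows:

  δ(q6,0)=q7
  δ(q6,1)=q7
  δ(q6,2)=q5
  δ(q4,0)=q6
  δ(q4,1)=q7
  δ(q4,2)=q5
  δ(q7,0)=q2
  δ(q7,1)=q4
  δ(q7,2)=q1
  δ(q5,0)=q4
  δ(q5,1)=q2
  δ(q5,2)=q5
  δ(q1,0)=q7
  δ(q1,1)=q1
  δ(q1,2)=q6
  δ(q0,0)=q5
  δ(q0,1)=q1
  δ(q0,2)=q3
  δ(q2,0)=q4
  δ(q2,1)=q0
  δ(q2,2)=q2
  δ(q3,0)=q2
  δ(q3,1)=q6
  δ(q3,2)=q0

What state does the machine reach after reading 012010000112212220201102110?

q5

start at q6
read '0': q6 → q7
read '1': q7 → q4
read '2': q4 → q5
read '0': q5 → q4
read '1': q4 → q7
read '0': q7 → q2
read '0': q2 → q4
read '0': q4 → q6
read '0': q6 → q7
read '1': q7 → q4
read '1': q4 → q7
read '2': q7 → q1
read '2': q1 → q6
read '1': q6 → q7
read '2': q7 → q1
read '2': q1 → q6
read '2': q6 → q5
read '0': q5 → q4
read '2': q4 → q5
read '0': q5 → q4
read '1': q4 → q7
read '1': q7 → q4
read '0': q4 → q6
read '2': q6 → q5
read '1': q5 → q2
read '1': q2 → q0
read '0': q0 → q5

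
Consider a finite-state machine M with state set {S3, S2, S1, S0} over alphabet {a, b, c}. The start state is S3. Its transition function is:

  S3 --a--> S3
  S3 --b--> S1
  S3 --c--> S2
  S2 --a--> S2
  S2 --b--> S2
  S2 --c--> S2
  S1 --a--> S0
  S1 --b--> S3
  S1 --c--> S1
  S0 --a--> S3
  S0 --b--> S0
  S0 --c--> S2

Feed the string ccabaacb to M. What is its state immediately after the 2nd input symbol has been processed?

S2

S3 → S2 → S2
After 2 symbols: S2.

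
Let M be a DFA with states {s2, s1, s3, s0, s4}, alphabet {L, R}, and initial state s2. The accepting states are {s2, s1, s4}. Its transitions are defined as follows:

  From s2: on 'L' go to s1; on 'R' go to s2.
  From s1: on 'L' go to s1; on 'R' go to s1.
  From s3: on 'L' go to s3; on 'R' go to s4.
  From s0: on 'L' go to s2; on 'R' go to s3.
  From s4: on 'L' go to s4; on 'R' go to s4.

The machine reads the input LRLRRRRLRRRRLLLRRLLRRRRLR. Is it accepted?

s2 → s1 → s1 → s1 → s1 → s1 → s1 → s1 → s1 → s1 → s1 → s1 → s1 → s1 → s1 → s1 → s1 → s1 → s1 → s1 → s1 → s1 → s1 → s1 → s1 → s1
End state s1 is accepting.

Yes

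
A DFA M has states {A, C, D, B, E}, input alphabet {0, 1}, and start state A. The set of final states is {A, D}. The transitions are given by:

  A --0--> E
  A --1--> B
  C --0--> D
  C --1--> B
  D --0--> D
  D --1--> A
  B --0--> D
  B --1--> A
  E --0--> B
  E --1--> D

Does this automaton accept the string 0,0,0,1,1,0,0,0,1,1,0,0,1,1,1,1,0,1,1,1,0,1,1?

Yes

start at A
read '0': A → E
read '0': E → B
read '0': B → D
read '1': D → A
read '1': A → B
read '0': B → D
read '0': D → D
read '0': D → D
read '1': D → A
read '1': A → B
read '0': B → D
read '0': D → D
read '1': D → A
read '1': A → B
read '1': B → A
read '1': A → B
read '0': B → D
read '1': D → A
read '1': A → B
read '1': B → A
read '0': A → E
read '1': E → D
read '1': D → A
End state A is accepting.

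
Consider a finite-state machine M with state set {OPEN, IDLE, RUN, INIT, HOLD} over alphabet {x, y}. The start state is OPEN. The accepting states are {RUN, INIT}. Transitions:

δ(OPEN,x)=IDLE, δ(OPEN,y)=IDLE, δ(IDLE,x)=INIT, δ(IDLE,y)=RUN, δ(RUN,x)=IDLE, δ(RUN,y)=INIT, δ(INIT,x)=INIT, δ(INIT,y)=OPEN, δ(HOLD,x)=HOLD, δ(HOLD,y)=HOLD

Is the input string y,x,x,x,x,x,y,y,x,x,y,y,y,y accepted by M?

Yes

Trace: OPEN -y-> IDLE -x-> INIT -x-> INIT -x-> INIT -x-> INIT -x-> INIT -y-> OPEN -y-> IDLE -x-> INIT -x-> INIT -y-> OPEN -y-> IDLE -y-> RUN -y-> INIT
End state INIT is accepting.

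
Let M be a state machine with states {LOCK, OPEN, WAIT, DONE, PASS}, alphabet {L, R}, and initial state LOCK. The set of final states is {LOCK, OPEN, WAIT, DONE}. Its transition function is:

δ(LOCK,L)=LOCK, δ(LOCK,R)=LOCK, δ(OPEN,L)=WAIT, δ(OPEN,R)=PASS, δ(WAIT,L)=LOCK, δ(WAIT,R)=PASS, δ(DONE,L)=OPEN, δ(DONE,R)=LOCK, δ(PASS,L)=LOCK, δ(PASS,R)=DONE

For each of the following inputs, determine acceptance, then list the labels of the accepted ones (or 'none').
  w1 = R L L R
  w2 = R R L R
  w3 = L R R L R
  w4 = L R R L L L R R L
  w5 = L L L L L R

w1, w2, w3, w4, w5

w1: LOCK → LOCK → LOCK → LOCK → LOCK  → end LOCK, accepted
w2: LOCK → LOCK → LOCK → LOCK → LOCK  → end LOCK, accepted
w3: LOCK → LOCK → LOCK → LOCK → LOCK → LOCK  → end LOCK, accepted
w4: LOCK → LOCK → LOCK → LOCK → LOCK → LOCK → LOCK → LOCK → LOCK → LOCK  → end LOCK, accepted
w5: LOCK → LOCK → LOCK → LOCK → LOCK → LOCK → LOCK  → end LOCK, accepted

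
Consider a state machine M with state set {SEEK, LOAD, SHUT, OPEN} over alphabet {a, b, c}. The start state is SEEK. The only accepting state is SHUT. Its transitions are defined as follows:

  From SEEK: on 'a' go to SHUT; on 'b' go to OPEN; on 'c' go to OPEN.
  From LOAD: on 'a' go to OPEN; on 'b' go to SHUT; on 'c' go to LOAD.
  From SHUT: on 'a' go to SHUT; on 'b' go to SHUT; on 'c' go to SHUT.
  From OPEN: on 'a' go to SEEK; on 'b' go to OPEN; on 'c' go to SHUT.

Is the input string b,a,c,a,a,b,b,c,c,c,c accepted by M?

Yes

start at SEEK
read 'b': SEEK → OPEN
read 'a': OPEN → SEEK
read 'c': SEEK → OPEN
read 'a': OPEN → SEEK
read 'a': SEEK → SHUT
read 'b': SHUT → SHUT
read 'b': SHUT → SHUT
read 'c': SHUT → SHUT
read 'c': SHUT → SHUT
read 'c': SHUT → SHUT
read 'c': SHUT → SHUT
End state SHUT is accepting.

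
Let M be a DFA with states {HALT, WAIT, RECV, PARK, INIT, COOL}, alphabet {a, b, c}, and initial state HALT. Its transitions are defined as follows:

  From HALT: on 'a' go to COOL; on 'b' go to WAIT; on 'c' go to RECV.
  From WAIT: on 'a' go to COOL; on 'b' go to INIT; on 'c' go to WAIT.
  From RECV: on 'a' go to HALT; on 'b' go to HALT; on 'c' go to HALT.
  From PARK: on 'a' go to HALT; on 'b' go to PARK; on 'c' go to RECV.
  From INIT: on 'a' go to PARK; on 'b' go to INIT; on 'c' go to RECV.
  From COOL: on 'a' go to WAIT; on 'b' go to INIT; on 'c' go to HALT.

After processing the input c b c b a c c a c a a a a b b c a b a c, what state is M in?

Trace: HALT -c-> RECV -b-> HALT -c-> RECV -b-> HALT -a-> COOL -c-> HALT -c-> RECV -a-> HALT -c-> RECV -a-> HALT -a-> COOL -a-> WAIT -a-> COOL -b-> INIT -b-> INIT -c-> RECV -a-> HALT -b-> WAIT -a-> COOL -c-> HALT

HALT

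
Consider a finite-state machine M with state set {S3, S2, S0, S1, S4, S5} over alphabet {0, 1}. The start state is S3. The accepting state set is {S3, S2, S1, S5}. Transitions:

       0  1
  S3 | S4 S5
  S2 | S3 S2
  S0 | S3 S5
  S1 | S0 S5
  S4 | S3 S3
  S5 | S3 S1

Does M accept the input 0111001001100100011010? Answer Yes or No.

Yes

S3 → S4 → S3 → S5 → S1 → S0 → S3 → S5 → S3 → S4 → S3 → S5 → S3 → S4 → S3 → S4 → S3 → S4 → S3 → S5 → S3 → S5 → S3
End state S3 is accepting.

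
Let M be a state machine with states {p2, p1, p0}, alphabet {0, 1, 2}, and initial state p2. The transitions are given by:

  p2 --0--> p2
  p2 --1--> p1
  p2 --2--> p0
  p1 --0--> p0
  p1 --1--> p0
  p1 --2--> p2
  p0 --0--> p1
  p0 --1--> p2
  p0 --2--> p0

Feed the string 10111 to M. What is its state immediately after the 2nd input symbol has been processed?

p0

Trace: p2 -1-> p1 -0-> p0
After 2 symbols: p0.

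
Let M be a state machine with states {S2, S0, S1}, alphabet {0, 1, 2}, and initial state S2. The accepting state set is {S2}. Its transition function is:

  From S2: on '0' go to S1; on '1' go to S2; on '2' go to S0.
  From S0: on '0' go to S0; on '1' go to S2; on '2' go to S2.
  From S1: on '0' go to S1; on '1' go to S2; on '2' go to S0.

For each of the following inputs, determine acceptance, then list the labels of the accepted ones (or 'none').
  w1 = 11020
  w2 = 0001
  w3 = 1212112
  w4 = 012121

w2, w4

w1: Trace: S2 -1-> S2 -1-> S2 -0-> S1 -2-> S0 -0-> S0  → end S0, rejected
w2: Trace: S2 -0-> S1 -0-> S1 -0-> S1 -1-> S2  → end S2, accepted
w3: Trace: S2 -1-> S2 -2-> S0 -1-> S2 -2-> S0 -1-> S2 -1-> S2 -2-> S0  → end S0, rejected
w4: Trace: S2 -0-> S1 -1-> S2 -2-> S0 -1-> S2 -2-> S0 -1-> S2  → end S2, accepted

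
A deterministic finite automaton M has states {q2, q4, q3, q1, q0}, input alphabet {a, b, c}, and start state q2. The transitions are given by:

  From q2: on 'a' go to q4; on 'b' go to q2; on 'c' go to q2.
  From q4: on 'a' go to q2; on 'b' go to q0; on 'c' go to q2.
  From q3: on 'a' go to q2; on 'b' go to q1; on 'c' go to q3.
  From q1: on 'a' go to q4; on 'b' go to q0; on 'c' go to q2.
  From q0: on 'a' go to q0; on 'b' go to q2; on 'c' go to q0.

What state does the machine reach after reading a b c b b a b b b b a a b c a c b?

q2

start at q2
read 'a': q2 → q4
read 'b': q4 → q0
read 'c': q0 → q0
read 'b': q0 → q2
read 'b': q2 → q2
read 'a': q2 → q4
read 'b': q4 → q0
read 'b': q0 → q2
read 'b': q2 → q2
read 'b': q2 → q2
read 'a': q2 → q4
read 'a': q4 → q2
read 'b': q2 → q2
read 'c': q2 → q2
read 'a': q2 → q4
read 'c': q4 → q2
read 'b': q2 → q2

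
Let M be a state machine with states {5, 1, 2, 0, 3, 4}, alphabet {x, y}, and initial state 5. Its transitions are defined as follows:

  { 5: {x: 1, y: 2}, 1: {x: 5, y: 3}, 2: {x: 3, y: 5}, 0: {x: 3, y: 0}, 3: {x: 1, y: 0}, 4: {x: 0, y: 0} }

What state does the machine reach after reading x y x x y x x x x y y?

0

start at 5
read 'x': 5 → 1
read 'y': 1 → 3
read 'x': 3 → 1
read 'x': 1 → 5
read 'y': 5 → 2
read 'x': 2 → 3
read 'x': 3 → 1
read 'x': 1 → 5
read 'x': 5 → 1
read 'y': 1 → 3
read 'y': 3 → 0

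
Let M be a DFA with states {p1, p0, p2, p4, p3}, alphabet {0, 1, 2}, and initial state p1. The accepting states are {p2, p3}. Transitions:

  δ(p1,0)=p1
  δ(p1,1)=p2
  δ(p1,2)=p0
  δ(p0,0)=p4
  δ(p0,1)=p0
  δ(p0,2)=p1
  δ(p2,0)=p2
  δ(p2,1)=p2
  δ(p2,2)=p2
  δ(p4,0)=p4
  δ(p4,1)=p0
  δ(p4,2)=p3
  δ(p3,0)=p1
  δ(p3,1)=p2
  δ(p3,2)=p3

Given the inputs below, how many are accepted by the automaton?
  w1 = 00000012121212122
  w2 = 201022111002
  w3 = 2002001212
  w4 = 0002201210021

4

w1: Trace: p1 -0-> p1 -0-> p1 -0-> p1 -0-> p1 -0-> p1 -0-> p1 -1-> p2 -2-> p2 -1-> p2 -2-> p2 -1-> p2 -2-> p2 -1-> p2 -2-> p2 -1-> p2 -2-> p2 -2-> p2  → end p2, accepted
w2: Trace: p1 -2-> p0 -0-> p4 -1-> p0 -0-> p4 -2-> p3 -2-> p3 -1-> p2 -1-> p2 -1-> p2 -0-> p2 -0-> p2 -2-> p2  → end p2, accepted
w3: Trace: p1 -2-> p0 -0-> p4 -0-> p4 -2-> p3 -0-> p1 -0-> p1 -1-> p2 -2-> p2 -1-> p2 -2-> p2  → end p2, accepted
w4: Trace: p1 -0-> p1 -0-> p1 -0-> p1 -2-> p0 -2-> p1 -0-> p1 -1-> p2 -2-> p2 -1-> p2 -0-> p2 -0-> p2 -2-> p2 -1-> p2  → end p2, accepted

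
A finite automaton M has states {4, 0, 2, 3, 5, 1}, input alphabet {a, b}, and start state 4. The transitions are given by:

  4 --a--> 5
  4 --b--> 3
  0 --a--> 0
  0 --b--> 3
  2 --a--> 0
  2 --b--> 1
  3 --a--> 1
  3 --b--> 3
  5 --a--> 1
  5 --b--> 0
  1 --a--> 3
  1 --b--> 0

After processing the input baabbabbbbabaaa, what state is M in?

4 → 3 → 1 → 3 → 3 → 3 → 1 → 0 → 3 → 3 → 3 → 1 → 0 → 0 → 0 → 0

0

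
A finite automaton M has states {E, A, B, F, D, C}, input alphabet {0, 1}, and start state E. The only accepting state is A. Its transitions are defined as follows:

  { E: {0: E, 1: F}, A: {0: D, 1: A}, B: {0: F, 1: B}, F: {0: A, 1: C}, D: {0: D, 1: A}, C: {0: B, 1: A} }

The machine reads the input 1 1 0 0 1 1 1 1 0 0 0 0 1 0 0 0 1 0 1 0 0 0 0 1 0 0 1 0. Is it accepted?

No

E → F → C → B → F → C → A → A → A → D → D → D → D → A → D → D → D → A → D → A → D → D → D → D → A → D → D → A → D
End state D is not accepting.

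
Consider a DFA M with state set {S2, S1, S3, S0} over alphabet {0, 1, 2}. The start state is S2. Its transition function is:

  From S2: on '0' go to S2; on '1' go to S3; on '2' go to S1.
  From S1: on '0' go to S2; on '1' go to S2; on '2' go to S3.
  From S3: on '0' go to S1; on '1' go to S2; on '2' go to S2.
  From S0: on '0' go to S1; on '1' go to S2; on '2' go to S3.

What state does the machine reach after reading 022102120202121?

S2 → S2 → S1 → S3 → S2 → S2 → S1 → S2 → S1 → S2 → S1 → S2 → S1 → S2 → S1 → S2

S2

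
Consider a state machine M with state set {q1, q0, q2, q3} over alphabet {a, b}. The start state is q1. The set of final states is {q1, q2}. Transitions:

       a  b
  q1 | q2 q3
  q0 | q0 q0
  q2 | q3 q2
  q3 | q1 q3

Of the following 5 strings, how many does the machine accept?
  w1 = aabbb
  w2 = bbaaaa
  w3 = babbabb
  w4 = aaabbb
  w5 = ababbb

w1:
  start at q1
  read 'a': q1 → q2
  read 'a': q2 → q3
  read 'b': q3 → q3
  read 'b': q3 → q3
  read 'b': q3 → q3
  end q3, rejected
w2:
  start at q1
  read 'b': q1 → q3
  read 'b': q3 → q3
  read 'a': q3 → q1
  read 'a': q1 → q2
  read 'a': q2 → q3
  read 'a': q3 → q1
  end q1, accepted
w3:
  start at q1
  read 'b': q1 → q3
  read 'a': q3 → q1
  read 'b': q1 → q3
  read 'b': q3 → q3
  read 'a': q3 → q1
  read 'b': q1 → q3
  read 'b': q3 → q3
  end q3, rejected
w4:
  start at q1
  read 'a': q1 → q2
  read 'a': q2 → q3
  read 'a': q3 → q1
  read 'b': q1 → q3
  read 'b': q3 → q3
  read 'b': q3 → q3
  end q3, rejected
w5:
  start at q1
  read 'a': q1 → q2
  read 'b': q2 → q2
  read 'a': q2 → q3
  read 'b': q3 → q3
  read 'b': q3 → q3
  read 'b': q3 → q3
  end q3, rejected

1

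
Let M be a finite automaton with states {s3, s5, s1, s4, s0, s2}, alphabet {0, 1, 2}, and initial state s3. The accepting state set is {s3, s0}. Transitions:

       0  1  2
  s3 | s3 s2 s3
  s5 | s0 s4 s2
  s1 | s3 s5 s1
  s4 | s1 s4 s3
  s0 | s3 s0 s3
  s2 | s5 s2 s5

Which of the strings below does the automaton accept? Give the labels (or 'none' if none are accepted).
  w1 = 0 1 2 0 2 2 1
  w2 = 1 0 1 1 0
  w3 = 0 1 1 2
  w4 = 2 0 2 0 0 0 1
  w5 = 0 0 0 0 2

w1:
  start at s3
  read '0': s3 → s3
  read '1': s3 → s2
  read '2': s2 → s5
  read '0': s5 → s0
  read '2': s0 → s3
  read '2': s3 → s3
  read '1': s3 → s2
  end s2, rejected
w2:
  start at s3
  read '1': s3 → s2
  read '0': s2 → s5
  read '1': s5 → s4
  read '1': s4 → s4
  read '0': s4 → s1
  end s1, rejected
w3:
  start at s3
  read '0': s3 → s3
  read '1': s3 → s2
  read '1': s2 → s2
  read '2': s2 → s5
  end s5, rejected
w4:
  start at s3
  read '2': s3 → s3
  read '0': s3 → s3
  read '2': s3 → s3
  read '0': s3 → s3
  read '0': s3 → s3
  read '0': s3 → s3
  read '1': s3 → s2
  end s2, rejected
w5:
  start at s3
  read '0': s3 → s3
  read '0': s3 → s3
  read '0': s3 → s3
  read '0': s3 → s3
  read '2': s3 → s3
  end s3, accepted

w5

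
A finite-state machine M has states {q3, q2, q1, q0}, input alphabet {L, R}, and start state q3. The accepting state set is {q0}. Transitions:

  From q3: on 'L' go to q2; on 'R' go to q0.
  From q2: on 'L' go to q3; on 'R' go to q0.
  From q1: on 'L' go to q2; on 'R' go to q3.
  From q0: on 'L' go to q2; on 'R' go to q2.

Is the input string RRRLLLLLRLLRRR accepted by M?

Yes

start at q3
read 'R': q3 → q0
read 'R': q0 → q2
read 'R': q2 → q0
read 'L': q0 → q2
read 'L': q2 → q3
read 'L': q3 → q2
read 'L': q2 → q3
read 'L': q3 → q2
read 'R': q2 → q0
read 'L': q0 → q2
read 'L': q2 → q3
read 'R': q3 → q0
read 'R': q0 → q2
read 'R': q2 → q0
End state q0 is accepting.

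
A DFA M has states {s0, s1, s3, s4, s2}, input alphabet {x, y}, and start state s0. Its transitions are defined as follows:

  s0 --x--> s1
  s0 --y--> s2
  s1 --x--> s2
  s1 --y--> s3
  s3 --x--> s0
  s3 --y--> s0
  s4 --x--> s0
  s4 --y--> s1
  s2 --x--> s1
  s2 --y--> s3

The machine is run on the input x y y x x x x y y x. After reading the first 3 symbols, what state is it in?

Trace: s0 -x-> s1 -y-> s3 -y-> s0
After 3 symbols: s0.

s0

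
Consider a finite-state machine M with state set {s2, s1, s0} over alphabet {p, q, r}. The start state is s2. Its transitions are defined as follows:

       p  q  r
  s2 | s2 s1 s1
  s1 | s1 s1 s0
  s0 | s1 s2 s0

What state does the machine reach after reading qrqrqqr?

s0

start at s2
read 'q': s2 → s1
read 'r': s1 → s0
read 'q': s0 → s2
read 'r': s2 → s1
read 'q': s1 → s1
read 'q': s1 → s1
read 'r': s1 → s0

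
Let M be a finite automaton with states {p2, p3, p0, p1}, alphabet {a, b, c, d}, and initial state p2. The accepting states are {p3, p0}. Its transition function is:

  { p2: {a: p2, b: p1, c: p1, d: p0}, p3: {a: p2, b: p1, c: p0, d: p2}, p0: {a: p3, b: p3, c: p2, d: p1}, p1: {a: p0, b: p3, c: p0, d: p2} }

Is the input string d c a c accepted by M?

No

Trace: p2 -d-> p0 -c-> p2 -a-> p2 -c-> p1
End state p1 is not accepting.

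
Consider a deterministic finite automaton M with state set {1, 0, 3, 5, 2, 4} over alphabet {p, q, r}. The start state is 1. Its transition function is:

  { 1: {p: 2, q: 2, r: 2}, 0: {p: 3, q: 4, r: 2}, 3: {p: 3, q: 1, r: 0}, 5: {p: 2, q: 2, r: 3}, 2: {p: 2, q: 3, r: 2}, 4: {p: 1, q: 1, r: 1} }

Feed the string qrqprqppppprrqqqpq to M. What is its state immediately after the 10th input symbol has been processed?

2

Trace: 1 -q-> 2 -r-> 2 -q-> 3 -p-> 3 -r-> 0 -q-> 4 -p-> 1 -p-> 2 -p-> 2 -p-> 2
After 10 symbols: 2.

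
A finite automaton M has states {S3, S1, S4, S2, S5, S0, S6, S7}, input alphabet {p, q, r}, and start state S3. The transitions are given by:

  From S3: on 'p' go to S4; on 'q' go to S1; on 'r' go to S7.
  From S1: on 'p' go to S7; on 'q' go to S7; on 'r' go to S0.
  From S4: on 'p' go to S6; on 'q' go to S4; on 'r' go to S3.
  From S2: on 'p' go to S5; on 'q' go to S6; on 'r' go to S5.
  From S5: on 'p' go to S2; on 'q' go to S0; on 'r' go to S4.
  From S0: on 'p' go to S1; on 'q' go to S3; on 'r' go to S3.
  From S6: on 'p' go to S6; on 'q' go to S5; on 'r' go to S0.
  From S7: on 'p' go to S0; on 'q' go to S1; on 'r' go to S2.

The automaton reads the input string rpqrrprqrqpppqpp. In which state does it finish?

Trace: S3 -r-> S7 -p-> S0 -q-> S3 -r-> S7 -r-> S2 -p-> S5 -r-> S4 -q-> S4 -r-> S3 -q-> S1 -p-> S7 -p-> S0 -p-> S1 -q-> S7 -p-> S0 -p-> S1

S1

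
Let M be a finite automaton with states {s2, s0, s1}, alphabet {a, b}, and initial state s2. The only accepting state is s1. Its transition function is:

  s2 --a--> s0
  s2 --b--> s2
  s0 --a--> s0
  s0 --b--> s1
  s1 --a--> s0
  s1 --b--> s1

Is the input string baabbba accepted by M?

No

Trace: s2 -b-> s2 -a-> s0 -a-> s0 -b-> s1 -b-> s1 -b-> s1 -a-> s0
End state s0 is not accepting.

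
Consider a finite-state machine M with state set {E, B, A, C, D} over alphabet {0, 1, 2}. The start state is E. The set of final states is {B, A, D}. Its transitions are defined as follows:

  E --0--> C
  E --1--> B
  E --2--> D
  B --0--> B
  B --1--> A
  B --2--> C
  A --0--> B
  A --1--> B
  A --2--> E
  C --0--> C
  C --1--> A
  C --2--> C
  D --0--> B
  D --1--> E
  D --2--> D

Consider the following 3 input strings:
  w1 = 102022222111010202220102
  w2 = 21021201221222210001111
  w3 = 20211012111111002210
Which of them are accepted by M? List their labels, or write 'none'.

w1: Trace: E -1-> B -0-> B -2-> C -0-> C -2-> C -2-> C -2-> C -2-> C -2-> C -1-> A -1-> B -1-> A -0-> B -1-> A -0-> B -2-> C -0-> C -2-> C -2-> C -2-> C -0-> C -1-> A -0-> B -2-> C  → end C, rejected
w2: Trace: E -2-> D -1-> E -0-> C -2-> C -1-> A -2-> E -0-> C -1-> A -2-> E -2-> D -1-> E -2-> D -2-> D -2-> D -2-> D -1-> E -0-> C -0-> C -0-> C -1-> A -1-> B -1-> A -1-> B  → end B, accepted
w3: Trace: E -2-> D -0-> B -2-> C -1-> A -1-> B -0-> B -1-> A -2-> E -1-> B -1-> A -1-> B -1-> A -1-> B -1-> A -0-> B -0-> B -2-> C -2-> C -1-> A -0-> B  → end B, accepted

w2, w3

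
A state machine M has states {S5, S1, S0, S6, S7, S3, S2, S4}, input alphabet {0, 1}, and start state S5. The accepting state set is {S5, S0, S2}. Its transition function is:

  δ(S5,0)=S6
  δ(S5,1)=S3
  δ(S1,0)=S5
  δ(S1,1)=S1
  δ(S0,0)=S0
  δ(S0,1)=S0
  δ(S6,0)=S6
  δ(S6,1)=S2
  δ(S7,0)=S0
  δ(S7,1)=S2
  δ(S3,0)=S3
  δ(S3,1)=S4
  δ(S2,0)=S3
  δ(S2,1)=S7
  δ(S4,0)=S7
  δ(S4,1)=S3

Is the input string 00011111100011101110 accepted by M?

start at S5
read '0': S5 → S6
read '0': S6 → S6
read '0': S6 → S6
read '1': S6 → S2
read '1': S2 → S7
read '1': S7 → S2
read '1': S2 → S7
read '1': S7 → S2
read '1': S2 → S7
read '0': S7 → S0
read '0': S0 → S0
read '0': S0 → S0
read '1': S0 → S0
read '1': S0 → S0
read '1': S0 → S0
read '0': S0 → S0
read '1': S0 → S0
read '1': S0 → S0
read '1': S0 → S0
read '0': S0 → S0
End state S0 is accepting.

Yes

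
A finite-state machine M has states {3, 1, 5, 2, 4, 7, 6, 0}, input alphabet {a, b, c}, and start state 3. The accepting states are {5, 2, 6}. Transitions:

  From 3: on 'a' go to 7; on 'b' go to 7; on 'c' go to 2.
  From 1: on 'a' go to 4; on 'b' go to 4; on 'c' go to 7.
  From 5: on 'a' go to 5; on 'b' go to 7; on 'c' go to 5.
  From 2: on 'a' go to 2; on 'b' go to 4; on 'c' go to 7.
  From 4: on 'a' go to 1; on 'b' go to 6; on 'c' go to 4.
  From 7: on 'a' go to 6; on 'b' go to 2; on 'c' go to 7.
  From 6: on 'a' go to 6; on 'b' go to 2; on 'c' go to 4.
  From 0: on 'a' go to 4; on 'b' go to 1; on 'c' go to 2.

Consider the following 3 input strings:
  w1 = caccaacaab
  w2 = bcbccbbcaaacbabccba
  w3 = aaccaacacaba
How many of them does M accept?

w1: 3 → 2 → 2 → 7 → 7 → 6 → 6 → 4 → 1 → 4 → 6  → end 6, accepted
w2: 3 → 7 → 7 → 2 → 7 → 7 → 2 → 4 → 4 → 1 → 4 → 1 → 7 → 2 → 2 → 4 → 4 → 4 → 6 → 6  → end 6, accepted
w3: 3 → 7 → 6 → 4 → 4 → 1 → 4 → 4 → 1 → 7 → 6 → 2 → 2  → end 2, accepted

3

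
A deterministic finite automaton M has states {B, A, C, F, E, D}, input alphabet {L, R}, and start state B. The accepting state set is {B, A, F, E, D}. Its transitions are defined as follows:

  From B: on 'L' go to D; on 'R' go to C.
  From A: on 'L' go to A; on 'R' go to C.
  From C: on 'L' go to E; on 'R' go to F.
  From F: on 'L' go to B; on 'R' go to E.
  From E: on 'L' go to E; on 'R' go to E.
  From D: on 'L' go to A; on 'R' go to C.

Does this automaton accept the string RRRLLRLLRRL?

Yes

start at B
read 'R': B → C
read 'R': C → F
read 'R': F → E
read 'L': E → E
read 'L': E → E
read 'R': E → E
read 'L': E → E
read 'L': E → E
read 'R': E → E
read 'R': E → E
read 'L': E → E
End state E is accepting.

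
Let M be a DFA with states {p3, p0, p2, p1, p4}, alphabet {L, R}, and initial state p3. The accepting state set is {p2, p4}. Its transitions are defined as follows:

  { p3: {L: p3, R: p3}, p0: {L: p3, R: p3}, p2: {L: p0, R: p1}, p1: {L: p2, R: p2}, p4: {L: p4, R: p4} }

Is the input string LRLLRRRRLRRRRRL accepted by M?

Trace: p3 -L-> p3 -R-> p3 -L-> p3 -L-> p3 -R-> p3 -R-> p3 -R-> p3 -R-> p3 -L-> p3 -R-> p3 -R-> p3 -R-> p3 -R-> p3 -R-> p3 -L-> p3
End state p3 is not accepting.

No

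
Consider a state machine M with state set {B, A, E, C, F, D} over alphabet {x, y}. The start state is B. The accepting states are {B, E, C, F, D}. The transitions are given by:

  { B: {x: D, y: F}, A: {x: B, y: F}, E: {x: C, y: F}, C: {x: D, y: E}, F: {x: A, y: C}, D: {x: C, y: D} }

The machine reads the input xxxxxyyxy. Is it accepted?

Yes

B → D → C → D → C → D → D → D → C → E
End state E is accepting.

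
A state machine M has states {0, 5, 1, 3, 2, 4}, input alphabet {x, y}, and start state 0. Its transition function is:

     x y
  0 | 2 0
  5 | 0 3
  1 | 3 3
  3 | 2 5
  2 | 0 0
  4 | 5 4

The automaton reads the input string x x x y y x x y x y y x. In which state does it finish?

2

start at 0
read 'x': 0 → 2
read 'x': 2 → 0
read 'x': 0 → 2
read 'y': 2 → 0
read 'y': 0 → 0
read 'x': 0 → 2
read 'x': 2 → 0
read 'y': 0 → 0
read 'x': 0 → 2
read 'y': 2 → 0
read 'y': 0 → 0
read 'x': 0 → 2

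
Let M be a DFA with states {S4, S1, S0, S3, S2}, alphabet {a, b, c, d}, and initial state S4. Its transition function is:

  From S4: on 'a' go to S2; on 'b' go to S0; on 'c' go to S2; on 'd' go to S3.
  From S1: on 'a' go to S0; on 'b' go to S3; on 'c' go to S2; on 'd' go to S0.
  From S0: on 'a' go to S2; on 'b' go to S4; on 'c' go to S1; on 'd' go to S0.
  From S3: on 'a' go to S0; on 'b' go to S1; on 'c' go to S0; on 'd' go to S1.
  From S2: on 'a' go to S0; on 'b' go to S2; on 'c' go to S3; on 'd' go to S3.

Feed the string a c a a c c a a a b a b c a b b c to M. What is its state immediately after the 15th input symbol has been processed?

Trace: S4 -a-> S2 -c-> S3 -a-> S0 -a-> S2 -c-> S3 -c-> S0 -a-> S2 -a-> S0 -a-> S2 -b-> S2 -a-> S0 -b-> S4 -c-> S2 -a-> S0 -b-> S4
After 15 symbols: S4.

S4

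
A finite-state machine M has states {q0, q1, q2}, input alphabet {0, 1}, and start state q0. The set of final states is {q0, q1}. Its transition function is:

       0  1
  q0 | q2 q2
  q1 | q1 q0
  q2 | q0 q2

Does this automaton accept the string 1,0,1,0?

Yes

Trace: q0 -1-> q2 -0-> q0 -1-> q2 -0-> q0
End state q0 is accepting.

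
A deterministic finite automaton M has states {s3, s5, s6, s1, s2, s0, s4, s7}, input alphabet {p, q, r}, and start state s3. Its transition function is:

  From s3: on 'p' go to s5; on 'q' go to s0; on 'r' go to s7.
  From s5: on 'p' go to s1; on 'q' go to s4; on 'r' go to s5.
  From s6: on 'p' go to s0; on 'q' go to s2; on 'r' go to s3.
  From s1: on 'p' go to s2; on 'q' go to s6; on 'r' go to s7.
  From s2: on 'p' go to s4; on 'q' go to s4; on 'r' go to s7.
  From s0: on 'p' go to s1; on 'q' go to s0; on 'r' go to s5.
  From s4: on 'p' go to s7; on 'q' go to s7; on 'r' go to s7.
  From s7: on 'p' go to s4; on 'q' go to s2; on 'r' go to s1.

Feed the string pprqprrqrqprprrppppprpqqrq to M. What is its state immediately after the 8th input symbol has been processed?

Trace: s3 -p-> s5 -p-> s1 -r-> s7 -q-> s2 -p-> s4 -r-> s7 -r-> s1 -q-> s6
After 8 symbols: s6.

s6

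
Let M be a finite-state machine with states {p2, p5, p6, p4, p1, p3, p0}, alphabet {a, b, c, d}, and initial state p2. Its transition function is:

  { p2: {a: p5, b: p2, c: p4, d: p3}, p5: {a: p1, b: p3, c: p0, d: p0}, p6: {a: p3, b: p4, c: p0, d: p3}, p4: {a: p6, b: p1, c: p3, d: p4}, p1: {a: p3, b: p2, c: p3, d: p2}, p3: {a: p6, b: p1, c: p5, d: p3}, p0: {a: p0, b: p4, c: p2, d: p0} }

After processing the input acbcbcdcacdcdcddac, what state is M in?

start at p2
read 'a': p2 → p5
read 'c': p5 → p0
read 'b': p0 → p4
read 'c': p4 → p3
read 'b': p3 → p1
read 'c': p1 → p3
read 'd': p3 → p3
read 'c': p3 → p5
read 'a': p5 → p1
read 'c': p1 → p3
read 'd': p3 → p3
read 'c': p3 → p5
read 'd': p5 → p0
read 'c': p0 → p2
read 'd': p2 → p3
read 'd': p3 → p3
read 'a': p3 → p6
read 'c': p6 → p0

p0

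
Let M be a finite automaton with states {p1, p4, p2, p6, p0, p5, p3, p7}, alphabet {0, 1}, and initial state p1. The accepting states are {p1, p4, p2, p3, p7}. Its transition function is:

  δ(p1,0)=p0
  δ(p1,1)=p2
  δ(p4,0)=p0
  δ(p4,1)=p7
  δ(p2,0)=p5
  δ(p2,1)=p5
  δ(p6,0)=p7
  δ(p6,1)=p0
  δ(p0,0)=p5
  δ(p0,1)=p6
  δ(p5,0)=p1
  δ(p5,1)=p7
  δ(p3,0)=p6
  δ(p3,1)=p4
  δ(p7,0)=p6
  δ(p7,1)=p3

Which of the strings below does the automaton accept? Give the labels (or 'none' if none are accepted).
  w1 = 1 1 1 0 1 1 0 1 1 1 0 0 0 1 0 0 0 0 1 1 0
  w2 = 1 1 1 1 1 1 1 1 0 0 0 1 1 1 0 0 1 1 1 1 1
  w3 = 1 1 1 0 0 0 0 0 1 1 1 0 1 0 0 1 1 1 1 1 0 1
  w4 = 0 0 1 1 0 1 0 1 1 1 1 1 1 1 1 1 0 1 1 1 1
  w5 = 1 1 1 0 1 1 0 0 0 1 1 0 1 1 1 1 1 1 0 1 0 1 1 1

w1: p1 → p2 → p5 → p7 → p6 → p0 → p6 → p7 → p3 → p4 → p7 → p6 → p7 → p6 → p0 → p5 → p1 → p0 → p5 → p7 → p3 → p6  → end p6, rejected
w2: p1 → p2 → p5 → p7 → p3 → p4 → p7 → p3 → p4 → p0 → p5 → p1 → p2 → p5 → p7 → p6 → p7 → p3 → p4 → p7 → p3 → p4  → end p4, accepted
w3: p1 → p2 → p5 → p7 → p6 → p7 → p6 → p7 → p6 → p0 → p6 → p0 → p5 → p7 → p6 → p7 → p3 → p4 → p7 → p3 → p4 → p0 → p6  → end p6, rejected
w4: p1 → p0 → p5 → p7 → p3 → p6 → p0 → p5 → p7 → p3 → p4 → p7 → p3 → p4 → p7 → p3 → p4 → p0 → p6 → p0 → p6 → p0  → end p0, rejected
w5: p1 → p2 → p5 → p7 → p6 → p0 → p6 → p7 → p6 → p7 → p3 → p4 → p0 → p6 → p0 → p6 → p0 → p6 → p0 → p5 → p7 → p6 → p0 → p6 → p0  → end p0, rejected

w2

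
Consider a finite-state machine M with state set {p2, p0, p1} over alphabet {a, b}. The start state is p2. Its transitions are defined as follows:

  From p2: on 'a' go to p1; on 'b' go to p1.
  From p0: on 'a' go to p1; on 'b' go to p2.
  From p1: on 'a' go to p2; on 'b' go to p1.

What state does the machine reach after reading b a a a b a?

start at p2
read 'b': p2 → p1
read 'a': p1 → p2
read 'a': p2 → p1
read 'a': p1 → p2
read 'b': p2 → p1
read 'a': p1 → p2

p2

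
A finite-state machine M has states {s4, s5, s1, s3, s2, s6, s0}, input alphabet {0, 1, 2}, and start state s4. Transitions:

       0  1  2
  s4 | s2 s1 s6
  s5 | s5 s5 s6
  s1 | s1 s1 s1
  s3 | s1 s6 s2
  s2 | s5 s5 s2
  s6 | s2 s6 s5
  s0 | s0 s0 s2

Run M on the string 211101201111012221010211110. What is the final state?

s2

Trace: s4 -2-> s6 -1-> s6 -1-> s6 -1-> s6 -0-> s2 -1-> s5 -2-> s6 -0-> s2 -1-> s5 -1-> s5 -1-> s5 -1-> s5 -0-> s5 -1-> s5 -2-> s6 -2-> s5 -2-> s6 -1-> s6 -0-> s2 -1-> s5 -0-> s5 -2-> s6 -1-> s6 -1-> s6 -1-> s6 -1-> s6 -0-> s2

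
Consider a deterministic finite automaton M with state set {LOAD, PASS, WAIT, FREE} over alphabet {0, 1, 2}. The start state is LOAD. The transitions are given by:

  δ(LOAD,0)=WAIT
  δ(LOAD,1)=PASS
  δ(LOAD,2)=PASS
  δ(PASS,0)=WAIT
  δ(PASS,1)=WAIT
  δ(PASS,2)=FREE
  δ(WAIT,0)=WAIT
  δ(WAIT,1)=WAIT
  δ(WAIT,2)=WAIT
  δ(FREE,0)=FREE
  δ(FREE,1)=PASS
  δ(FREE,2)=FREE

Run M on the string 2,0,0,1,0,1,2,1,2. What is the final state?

start at LOAD
read '2': LOAD → PASS
read '0': PASS → WAIT
read '0': WAIT → WAIT
read '1': WAIT → WAIT
read '0': WAIT → WAIT
read '1': WAIT → WAIT
read '2': WAIT → WAIT
read '1': WAIT → WAIT
read '2': WAIT → WAIT

WAIT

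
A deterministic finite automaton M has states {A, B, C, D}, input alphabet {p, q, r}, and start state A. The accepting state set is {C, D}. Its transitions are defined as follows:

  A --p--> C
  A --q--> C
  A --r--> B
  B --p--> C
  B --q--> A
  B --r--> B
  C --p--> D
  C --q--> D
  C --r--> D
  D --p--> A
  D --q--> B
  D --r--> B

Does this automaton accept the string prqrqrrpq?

Trace: A -p-> C -r-> D -q-> B -r-> B -q-> A -r-> B -r-> B -p-> C -q-> D
End state D is accepting.

Yes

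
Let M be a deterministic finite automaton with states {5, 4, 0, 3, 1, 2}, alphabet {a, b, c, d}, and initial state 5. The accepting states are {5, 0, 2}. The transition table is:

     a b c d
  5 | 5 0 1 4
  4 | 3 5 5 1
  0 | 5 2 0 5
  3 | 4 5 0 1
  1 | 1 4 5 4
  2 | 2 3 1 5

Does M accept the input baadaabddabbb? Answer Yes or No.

Trace: 5 -b-> 0 -a-> 5 -a-> 5 -d-> 4 -a-> 3 -a-> 4 -b-> 5 -d-> 4 -d-> 1 -a-> 1 -b-> 4 -b-> 5 -b-> 0
End state 0 is accepting.

Yes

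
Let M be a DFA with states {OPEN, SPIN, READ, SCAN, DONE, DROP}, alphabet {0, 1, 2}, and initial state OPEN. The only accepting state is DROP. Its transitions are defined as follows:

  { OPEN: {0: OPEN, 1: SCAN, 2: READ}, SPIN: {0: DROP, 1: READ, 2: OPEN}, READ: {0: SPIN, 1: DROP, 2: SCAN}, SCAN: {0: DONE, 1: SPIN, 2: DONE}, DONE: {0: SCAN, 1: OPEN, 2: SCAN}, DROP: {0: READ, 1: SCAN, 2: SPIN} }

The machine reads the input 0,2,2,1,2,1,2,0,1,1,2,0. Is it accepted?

No

OPEN → OPEN → READ → SCAN → SPIN → OPEN → SCAN → DONE → SCAN → SPIN → READ → SCAN → DONE
End state DONE is not accepting.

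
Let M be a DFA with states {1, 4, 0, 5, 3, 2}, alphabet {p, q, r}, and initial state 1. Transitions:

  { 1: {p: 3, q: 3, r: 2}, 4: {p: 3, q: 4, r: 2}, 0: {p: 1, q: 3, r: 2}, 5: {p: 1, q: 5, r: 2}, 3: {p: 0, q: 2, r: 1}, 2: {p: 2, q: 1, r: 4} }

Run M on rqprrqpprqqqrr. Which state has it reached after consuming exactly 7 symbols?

3

1 → 2 → 1 → 3 → 1 → 2 → 1 → 3
After 7 symbols: 3.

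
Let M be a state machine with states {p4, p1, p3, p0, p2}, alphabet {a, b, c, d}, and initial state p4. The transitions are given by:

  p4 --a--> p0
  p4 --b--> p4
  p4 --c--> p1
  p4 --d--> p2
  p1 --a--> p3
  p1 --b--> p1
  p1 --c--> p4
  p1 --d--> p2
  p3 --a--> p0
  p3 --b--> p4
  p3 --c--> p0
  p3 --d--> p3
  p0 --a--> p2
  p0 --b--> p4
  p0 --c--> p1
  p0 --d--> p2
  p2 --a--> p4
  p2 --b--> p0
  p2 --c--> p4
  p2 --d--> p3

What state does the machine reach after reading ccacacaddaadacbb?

p4 → p1 → p4 → p0 → p1 → p3 → p0 → p2 → p3 → p3 → p0 → p2 → p3 → p0 → p1 → p1 → p1

p1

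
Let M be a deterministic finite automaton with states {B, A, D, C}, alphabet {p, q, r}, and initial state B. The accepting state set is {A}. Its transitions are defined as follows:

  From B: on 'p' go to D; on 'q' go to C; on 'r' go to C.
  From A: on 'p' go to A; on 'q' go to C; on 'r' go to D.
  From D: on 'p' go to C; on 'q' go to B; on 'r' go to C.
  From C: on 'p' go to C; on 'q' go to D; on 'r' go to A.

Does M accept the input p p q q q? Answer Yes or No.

No

Trace: B -p-> D -p-> C -q-> D -q-> B -q-> C
End state C is not accepting.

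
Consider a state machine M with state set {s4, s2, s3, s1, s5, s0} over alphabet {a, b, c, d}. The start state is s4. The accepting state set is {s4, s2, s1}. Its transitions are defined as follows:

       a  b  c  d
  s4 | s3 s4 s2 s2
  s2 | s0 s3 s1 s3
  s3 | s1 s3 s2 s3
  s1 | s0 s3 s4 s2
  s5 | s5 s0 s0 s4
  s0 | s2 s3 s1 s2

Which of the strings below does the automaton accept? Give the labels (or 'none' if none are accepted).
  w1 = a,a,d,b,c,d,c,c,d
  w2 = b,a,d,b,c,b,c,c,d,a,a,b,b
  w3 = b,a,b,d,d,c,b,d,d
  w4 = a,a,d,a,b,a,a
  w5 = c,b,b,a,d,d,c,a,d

w1:
  start at s4
  read 'a': s4 → s3
  read 'a': s3 → s1
  read 'd': s1 → s2
  read 'b': s2 → s3
  read 'c': s3 → s2
  read 'd': s2 → s3
  read 'c': s3 → s2
  read 'c': s2 → s1
  read 'd': s1 → s2
  end s2, accepted
w2:
  start at s4
  read 'b': s4 → s4
  read 'a': s4 → s3
  read 'd': s3 → s3
  read 'b': s3 → s3
  read 'c': s3 → s2
  read 'b': s2 → s3
  read 'c': s3 → s2
  read 'c': s2 → s1
  read 'd': s1 → s2
  read 'a': s2 → s0
  read 'a': s0 → s2
  read 'b': s2 → s3
  read 'b': s3 → s3
  end s3, rejected
w3:
  start at s4
  read 'b': s4 → s4
  read 'a': s4 → s3
  read 'b': s3 → s3
  read 'd': s3 → s3
  read 'd': s3 → s3
  read 'c': s3 → s2
  read 'b': s2 → s3
  read 'd': s3 → s3
  read 'd': s3 → s3
  end s3, rejected
w4:
  start at s4
  read 'a': s4 → s3
  read 'a': s3 → s1
  read 'd': s1 → s2
  read 'a': s2 → s0
  read 'b': s0 → s3
  read 'a': s3 → s1
  read 'a': s1 → s0
  end s0, rejected
w5:
  start at s4
  read 'c': s4 → s2
  read 'b': s2 → s3
  read 'b': s3 → s3
  read 'a': s3 → s1
  read 'd': s1 → s2
  read 'd': s2 → s3
  read 'c': s3 → s2
  read 'a': s2 → s0
  read 'd': s0 → s2
  end s2, accepted

w1, w5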